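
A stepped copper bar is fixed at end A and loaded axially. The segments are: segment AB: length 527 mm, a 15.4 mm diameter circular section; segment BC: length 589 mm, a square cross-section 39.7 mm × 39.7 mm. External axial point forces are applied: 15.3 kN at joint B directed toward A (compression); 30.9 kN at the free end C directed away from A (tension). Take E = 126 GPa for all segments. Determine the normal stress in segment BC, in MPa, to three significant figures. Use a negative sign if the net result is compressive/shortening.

Internal axial forces (sectioning from the free end, tension +): N_BC = 30.9 kN, N_AB = 15.6 kN.
A_BC = 1576 mm².
σ_BC = N_BC/A_BC = 30900/1576 = 19.61 MPa.

19.6 MPa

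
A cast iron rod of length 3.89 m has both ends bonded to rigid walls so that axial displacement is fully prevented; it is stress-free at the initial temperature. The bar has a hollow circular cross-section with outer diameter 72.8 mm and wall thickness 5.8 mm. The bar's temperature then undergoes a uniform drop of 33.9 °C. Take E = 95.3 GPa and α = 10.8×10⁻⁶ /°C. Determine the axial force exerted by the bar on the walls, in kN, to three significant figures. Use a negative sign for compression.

42.6 kN

Free thermal expansion αLΔT = 10.8e-6 · 3890 · -33.9 = -1.424 mm.
The walls impose strain ε = −(-1.424)/3890 = 3.6612e-04; σ = Eε = 95300 · 3.6612e-04 = 34.89 MPa.
Wall reaction R = σ·A = 34.89·1221 = 42600 N = 42.6 kN.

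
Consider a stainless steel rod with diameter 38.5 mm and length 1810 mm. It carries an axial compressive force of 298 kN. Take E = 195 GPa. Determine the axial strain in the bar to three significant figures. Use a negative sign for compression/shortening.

-0.00131

A = 1164 mm².
σ = N/A = -256 MPa; ε = σ/E = -256/195000 = -1.313e-03.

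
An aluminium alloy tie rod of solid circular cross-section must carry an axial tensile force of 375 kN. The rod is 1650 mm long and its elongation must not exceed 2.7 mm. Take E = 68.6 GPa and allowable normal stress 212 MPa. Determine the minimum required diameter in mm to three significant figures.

65.2 mm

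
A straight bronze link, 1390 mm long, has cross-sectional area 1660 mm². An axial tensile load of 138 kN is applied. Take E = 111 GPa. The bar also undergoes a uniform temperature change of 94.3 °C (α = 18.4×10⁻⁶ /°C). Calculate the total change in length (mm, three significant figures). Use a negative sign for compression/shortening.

δ_mech = NL/(AE) = 138000·1390/(1660·111000) = 1.041 mm.
δ_thermal = αLΔT = 18.4e-6·1390·94.3 = 2.412 mm.
δ = δ_mech + δ_thermal = 3.453 mm.

3.45 mm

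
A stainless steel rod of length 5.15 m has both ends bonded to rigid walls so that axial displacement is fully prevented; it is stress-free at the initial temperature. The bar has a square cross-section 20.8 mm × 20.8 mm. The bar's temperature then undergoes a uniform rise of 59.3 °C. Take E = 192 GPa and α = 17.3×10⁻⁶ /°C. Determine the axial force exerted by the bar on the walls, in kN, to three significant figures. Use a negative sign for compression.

Free thermal expansion αLΔT = 17.3e-6 · 5150 · 59.3 = 5.283 mm.
The walls impose strain ε = −(5.283)/5150 = -1.0259e-03; σ = Eε = 192000 · -1.0259e-03 = -197 MPa.
Wall reaction R = σ·A = -197·432.6 = -85220 N = -85.22 kN.

-85.2 kN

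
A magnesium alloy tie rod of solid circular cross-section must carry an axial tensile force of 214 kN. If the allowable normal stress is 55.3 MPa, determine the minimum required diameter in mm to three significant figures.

Required area A ≥ P/σ_allow = 214000/55.3 = 3870 mm².
For a solid circular section, d ≥ √(4A/π) = 70.19 mm.

70.2 mm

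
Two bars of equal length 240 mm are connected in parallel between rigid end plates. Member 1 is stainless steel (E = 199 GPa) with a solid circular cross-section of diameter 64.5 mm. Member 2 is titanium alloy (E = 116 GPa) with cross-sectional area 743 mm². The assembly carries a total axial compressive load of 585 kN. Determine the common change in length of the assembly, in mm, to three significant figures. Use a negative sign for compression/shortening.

A_1 = 3267 mm².
Equal strain + equilibrium ⇒ each member carries load in proportion to AE: A₁E₁ = 650200000 N, A₂E₂ = 86190000 N, ΣAE = 736400000 N.
δ = PL/ΣAE = -585000·240/736400000 = -0.1907 mm.

-0.191 mm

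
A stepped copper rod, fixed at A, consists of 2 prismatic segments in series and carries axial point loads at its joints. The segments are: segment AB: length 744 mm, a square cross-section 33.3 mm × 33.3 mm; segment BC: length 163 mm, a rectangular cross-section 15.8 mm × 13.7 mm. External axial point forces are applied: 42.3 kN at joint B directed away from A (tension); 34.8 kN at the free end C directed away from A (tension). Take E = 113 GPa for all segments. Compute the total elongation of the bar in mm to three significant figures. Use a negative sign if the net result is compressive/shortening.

0.690 mm

Internal axial forces (sectioning from the free end, tension +): N_BC = 34.8 kN, N_AB = 77.1 kN.
A_AB = 1109 mm².
A_BC = 216.5 mm².
δ_AB = 77100·744/(1109·113000) = 0.4578 mm
δ_BC = 34800·163/(216.5·113000) = 0.2319 mm
δ = Σδ_i = 0.6897 mm.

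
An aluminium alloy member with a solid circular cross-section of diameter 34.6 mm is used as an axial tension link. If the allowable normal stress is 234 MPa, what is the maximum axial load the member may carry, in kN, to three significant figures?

220 kN

A = 940.2 mm².
P_max = σ_allow · A = 234 · 940.2 = 220000 N = 220 kN.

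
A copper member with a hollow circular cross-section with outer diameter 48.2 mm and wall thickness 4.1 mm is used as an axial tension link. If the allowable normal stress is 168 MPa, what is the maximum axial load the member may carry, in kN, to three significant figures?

95.4 kN

A = 568 mm².
P_max = σ_allow · A = 168 · 568 = 95430 N = 95.43 kN.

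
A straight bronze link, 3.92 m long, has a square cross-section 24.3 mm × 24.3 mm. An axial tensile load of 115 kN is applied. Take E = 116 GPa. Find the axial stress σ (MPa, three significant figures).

195 MPa

A = 590.5 mm².
σ = N/A = 115000/590.5 = 194.8 MPa.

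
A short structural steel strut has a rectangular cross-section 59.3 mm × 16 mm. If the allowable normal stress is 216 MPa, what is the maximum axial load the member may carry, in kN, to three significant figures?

205 kN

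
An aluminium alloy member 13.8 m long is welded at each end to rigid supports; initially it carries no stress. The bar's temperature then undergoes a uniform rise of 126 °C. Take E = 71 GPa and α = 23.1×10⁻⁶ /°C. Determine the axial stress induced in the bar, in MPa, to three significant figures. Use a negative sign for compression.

-207 MPa

Free thermal expansion αLΔT = 23.1e-6 · 13800 · 126 = 40.17 mm.
The walls impose strain ε = −(40.17)/13800 = -2.9106e-03; σ = Eε = 71000 · -2.9106e-03 = -206.7 MPa.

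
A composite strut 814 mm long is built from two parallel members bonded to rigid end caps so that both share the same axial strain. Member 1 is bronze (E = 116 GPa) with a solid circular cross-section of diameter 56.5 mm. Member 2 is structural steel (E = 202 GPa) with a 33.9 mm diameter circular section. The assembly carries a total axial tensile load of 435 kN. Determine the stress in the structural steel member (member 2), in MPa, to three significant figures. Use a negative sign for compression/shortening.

186 MPa

A_1 = 2507 mm².
A_2 = 902.6 mm².
Equal strain + equilibrium ⇒ each member carries load in proportion to AE: A₁E₁ = 290800000 N, A₂E₂ = 182300000 N, ΣAE = 473200000 N.
σ₂ = P·E₂/ΣAE = 435000·202000/473200000 = 185.7 MPa.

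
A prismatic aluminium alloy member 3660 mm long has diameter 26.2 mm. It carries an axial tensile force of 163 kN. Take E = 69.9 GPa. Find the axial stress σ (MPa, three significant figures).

A = 539.1 mm².
σ = N/A = 163000/539.1 = 302.3 MPa.

302 MPa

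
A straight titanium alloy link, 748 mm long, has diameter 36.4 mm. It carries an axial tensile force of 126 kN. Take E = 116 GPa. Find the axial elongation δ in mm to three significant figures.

0.781 mm

A = 1041 mm².
δ_mech = NL/(AE) = 126000·748/(1041·116000) = 0.7808 mm.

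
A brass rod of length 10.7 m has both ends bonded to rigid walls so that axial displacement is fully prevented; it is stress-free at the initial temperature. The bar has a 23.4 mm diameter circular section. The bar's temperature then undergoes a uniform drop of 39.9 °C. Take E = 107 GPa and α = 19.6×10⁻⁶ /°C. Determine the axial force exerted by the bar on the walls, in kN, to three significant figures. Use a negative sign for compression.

36.0 kN

Free thermal expansion αLΔT = 19.6e-6 · 10700 · -39.9 = -8.368 mm.
The walls impose strain ε = −(-8.368)/10700 = 7.8204e-04; σ = Eε = 107000 · 7.8204e-04 = 83.68 MPa.
Wall reaction R = σ·A = 83.68·430.1 = 35990 N = 35.99 kN.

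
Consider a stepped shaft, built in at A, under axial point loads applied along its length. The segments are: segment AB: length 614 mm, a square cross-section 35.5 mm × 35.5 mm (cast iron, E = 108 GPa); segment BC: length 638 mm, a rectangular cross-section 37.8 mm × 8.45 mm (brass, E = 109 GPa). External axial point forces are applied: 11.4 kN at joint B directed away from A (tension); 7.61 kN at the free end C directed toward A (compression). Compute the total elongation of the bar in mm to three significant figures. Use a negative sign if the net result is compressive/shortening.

Internal axial forces (sectioning from the free end, tension +): N_BC = -7.61 kN, N_AB = 3.79 kN.
A_AB = 1260 mm².
A_BC = 319.4 mm².
δ_AB = 3790·614/(1260·108000) = 0.0171 mm
δ_BC = -7610·638/(319.4·109000) = -0.1395 mm
δ = Σδ_i = -0.1224 mm.

-0.122 mm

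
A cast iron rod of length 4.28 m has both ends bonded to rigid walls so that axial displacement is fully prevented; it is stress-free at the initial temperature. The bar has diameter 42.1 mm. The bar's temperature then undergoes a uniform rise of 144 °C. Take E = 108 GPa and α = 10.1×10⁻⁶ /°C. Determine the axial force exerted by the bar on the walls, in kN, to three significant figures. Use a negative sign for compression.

Free thermal expansion αLΔT = 10.1e-6 · 4280 · 144 = 6.225 mm.
The walls impose strain ε = −(6.225)/4280 = -1.4544e-03; σ = Eε = 108000 · -1.4544e-03 = -157.1 MPa.
Wall reaction R = σ·A = -157.1·1392 = -218700 N = -218.7 kN.

-219 kN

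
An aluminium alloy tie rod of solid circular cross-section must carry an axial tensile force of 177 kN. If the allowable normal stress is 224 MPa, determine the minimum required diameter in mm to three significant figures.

31.7 mm

Required area A ≥ P/σ_allow = 177000/224 = 790.2 mm².
For a solid circular section, d ≥ √(4A/π) = 31.72 mm.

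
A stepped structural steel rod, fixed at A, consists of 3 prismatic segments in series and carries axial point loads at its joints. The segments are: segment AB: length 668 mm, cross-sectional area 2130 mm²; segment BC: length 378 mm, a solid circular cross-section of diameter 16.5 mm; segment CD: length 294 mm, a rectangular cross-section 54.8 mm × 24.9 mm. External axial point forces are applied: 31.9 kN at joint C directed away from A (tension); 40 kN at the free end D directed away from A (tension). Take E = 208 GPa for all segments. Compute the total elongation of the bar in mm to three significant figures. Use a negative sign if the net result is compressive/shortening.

Internal axial forces (sectioning from the free end, tension +): N_CD = 40 kN, N_BC = 71.9 kN, N_AB = 71.9 kN.
A_BC = 213.8 mm².
A_CD = 1365 mm².
δ_AB = 71900·668/(2130·208000) = 0.1084 mm
δ_BC = 71900·378/(213.8·208000) = 0.6111 mm
δ_CD = 40000·294/(1365·208000) = 0.04143 mm
δ = Σδ_i = 0.7609 mm.

0.761 mm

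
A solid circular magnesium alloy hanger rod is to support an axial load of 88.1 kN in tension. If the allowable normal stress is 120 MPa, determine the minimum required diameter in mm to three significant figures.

Required area A ≥ P/σ_allow = 88100/120 = 734.2 mm².
For a solid circular section, d ≥ √(4A/π) = 30.57 mm.

30.6 mm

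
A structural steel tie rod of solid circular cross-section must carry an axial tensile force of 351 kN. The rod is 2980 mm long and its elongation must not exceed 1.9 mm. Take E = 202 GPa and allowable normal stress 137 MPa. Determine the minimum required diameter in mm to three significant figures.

58.9 mm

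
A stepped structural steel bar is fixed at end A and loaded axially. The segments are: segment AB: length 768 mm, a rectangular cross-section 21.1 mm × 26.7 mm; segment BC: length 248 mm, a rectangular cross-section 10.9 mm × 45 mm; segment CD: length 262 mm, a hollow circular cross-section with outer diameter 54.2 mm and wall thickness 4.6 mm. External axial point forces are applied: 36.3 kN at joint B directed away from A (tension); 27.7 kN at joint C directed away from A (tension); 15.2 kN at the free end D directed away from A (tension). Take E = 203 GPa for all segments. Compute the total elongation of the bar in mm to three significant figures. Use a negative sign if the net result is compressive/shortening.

Internal axial forces (sectioning from the free end, tension +): N_CD = 15.2 kN, N_BC = 42.9 kN, N_AB = 79.2 kN.
A_AB = 563.4 mm².
A_BC = 490.5 mm².
A_CD = 716.8 mm².
δ_AB = 79200·768/(563.4·203000) = 0.5319 mm
δ_BC = 42900·248/(490.5·203000) = 0.1068 mm
δ_CD = 15200·262/(716.8·203000) = 0.02737 mm
δ = Σδ_i = 0.6661 mm.

0.666 mm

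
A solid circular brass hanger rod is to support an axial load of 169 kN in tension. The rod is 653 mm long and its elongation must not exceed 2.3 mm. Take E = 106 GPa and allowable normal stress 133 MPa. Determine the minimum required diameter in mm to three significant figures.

40.2 mm

Required area A ≥ P/σ_allow = 169000/133 = 1271 mm².
For a solid circular section, d ≥ √(4A/π) = 40.22 mm.
Elongation limit: A ≥ PL/(Eδ_allow) = 169000·653/(106000·2.3) = 452.7 mm² ⇒ d ≥ 24.01 mm.
The stress limit governs.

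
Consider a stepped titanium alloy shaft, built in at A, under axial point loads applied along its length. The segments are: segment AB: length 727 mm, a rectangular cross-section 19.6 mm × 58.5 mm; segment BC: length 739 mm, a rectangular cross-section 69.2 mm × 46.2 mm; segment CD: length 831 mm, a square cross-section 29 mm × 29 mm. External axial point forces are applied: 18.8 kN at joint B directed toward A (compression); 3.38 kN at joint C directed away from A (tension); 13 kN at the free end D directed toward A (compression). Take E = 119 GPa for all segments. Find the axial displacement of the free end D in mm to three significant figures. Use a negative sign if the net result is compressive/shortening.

-0.278 mm

Internal axial forces (sectioning from the free end, tension +): N_CD = -13 kN, N_BC = -9.62 kN, N_AB = -28.42 kN.
A_AB = 1147 mm².
A_BC = 3197 mm².
A_CD = 841 mm².
δ_AB = -28420·727/(1147·119000) = -0.1514 mm
δ_BC = -9620·739/(3197·119000) = -0.01869 mm
δ_CD = -13000·831/(841·119000) = -0.1079 mm
δ = Σδ_i = -0.2781 mm.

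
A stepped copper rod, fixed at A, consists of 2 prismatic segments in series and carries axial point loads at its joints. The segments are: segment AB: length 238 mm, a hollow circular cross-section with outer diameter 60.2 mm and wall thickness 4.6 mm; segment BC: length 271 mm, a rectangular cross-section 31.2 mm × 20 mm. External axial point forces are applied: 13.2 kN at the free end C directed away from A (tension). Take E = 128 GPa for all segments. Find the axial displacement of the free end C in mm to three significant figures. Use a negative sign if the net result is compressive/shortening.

0.0753 mm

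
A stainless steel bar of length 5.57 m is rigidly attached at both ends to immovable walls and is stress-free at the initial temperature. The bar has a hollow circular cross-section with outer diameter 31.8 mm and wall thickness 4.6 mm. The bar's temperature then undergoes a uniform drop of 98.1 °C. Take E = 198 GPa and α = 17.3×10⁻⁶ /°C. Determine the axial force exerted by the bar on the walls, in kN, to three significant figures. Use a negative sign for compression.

Free thermal expansion αLΔT = 17.3e-6 · 5570 · -98.1 = -9.453 mm.
The walls impose strain ε = −(-9.453)/5570 = 1.6971e-03; σ = Eε = 198000 · 1.6971e-03 = 336 MPa.
Wall reaction R = σ·A = 336·393.1 = 132100 N = 132.1 kN.

132 kN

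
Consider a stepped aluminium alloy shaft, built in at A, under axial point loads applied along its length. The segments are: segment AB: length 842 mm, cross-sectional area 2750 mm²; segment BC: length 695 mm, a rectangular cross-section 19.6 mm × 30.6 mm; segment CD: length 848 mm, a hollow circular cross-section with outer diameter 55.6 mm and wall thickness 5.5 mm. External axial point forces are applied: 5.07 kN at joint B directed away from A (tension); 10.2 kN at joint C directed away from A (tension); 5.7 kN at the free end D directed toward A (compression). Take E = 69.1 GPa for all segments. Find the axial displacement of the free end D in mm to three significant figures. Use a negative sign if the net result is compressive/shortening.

0.0371 mm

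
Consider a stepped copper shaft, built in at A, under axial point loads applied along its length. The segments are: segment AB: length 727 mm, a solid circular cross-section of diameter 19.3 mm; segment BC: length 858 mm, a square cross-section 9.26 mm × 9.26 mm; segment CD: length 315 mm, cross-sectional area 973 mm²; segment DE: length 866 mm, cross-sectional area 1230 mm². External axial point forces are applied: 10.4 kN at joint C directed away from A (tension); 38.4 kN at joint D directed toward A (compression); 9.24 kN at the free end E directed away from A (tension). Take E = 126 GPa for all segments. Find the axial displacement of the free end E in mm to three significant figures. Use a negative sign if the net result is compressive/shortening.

Internal axial forces (sectioning from the free end, tension +): N_DE = 9.24 kN, N_CD = -29.16 kN, N_BC = -18.76 kN, N_AB = -18.76 kN.
A_AB = 292.6 mm².
A_BC = 85.75 mm².
δ_AB = -18760·727/(292.6·126000) = -0.37 mm
δ_BC = -18760·858/(85.75·126000) = -1.49 mm
δ_CD = -29160·315/(973·126000) = -0.07492 mm
δ_DE = 9240·866/(1230·126000) = 0.05163 mm
δ = Σδ_i = -1.883 mm.

-1.88 mm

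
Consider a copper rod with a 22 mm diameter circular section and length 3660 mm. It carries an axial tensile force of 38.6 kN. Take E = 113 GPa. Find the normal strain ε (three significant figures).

8.99e-04

A = 380.1 mm².
σ = N/A = 101.5 MPa; ε = σ/E = 101.5/113000 = 8.986e-04.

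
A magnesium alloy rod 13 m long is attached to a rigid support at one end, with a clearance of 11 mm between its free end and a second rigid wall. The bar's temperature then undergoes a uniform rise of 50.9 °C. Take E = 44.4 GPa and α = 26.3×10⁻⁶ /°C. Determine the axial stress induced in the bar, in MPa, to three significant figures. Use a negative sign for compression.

Free thermal expansion αLΔT = 26.3e-6 · 13000 · 50.9 = 17.4 mm.
The walls engage after the gap closes; constrained expansion = 17.4 − 11 = 6.403 mm.
The walls impose strain ε = −(6.403)/13000 = -4.9252e-04; σ = Eε = 44400 · -4.9252e-04 = -21.87 MPa.

-21.9 MPa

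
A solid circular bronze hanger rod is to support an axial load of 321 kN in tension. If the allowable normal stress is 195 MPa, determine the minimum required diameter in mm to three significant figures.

Required area A ≥ P/σ_allow = 321000/195 = 1646 mm².
For a solid circular section, d ≥ √(4A/π) = 45.78 mm.

45.8 mm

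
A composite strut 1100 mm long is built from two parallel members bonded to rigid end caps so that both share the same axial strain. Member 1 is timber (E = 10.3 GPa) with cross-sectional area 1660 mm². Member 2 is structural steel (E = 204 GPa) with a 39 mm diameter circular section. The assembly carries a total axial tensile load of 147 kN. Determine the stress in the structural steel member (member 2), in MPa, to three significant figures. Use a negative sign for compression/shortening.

A_2 = 1195 mm².
Equal strain + equilibrium ⇒ each member carries load in proportion to AE: A₁E₁ = 17100000 N, A₂E₂ = 243700000 N, ΣAE = 260800000 N.
σ₂ = P·E₂/ΣAE = 147000·204000/260800000 = 115 MPa.

115 MPa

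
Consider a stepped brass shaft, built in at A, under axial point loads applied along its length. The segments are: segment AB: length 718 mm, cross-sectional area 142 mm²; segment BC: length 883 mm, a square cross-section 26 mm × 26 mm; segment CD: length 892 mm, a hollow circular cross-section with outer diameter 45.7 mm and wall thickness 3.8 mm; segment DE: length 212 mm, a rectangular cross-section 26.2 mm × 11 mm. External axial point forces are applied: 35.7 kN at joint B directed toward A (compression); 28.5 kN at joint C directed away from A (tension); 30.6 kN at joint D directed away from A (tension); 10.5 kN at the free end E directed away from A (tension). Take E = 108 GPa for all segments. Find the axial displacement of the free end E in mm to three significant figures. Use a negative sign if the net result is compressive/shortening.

3.18 mm

Internal axial forces (sectioning from the free end, tension +): N_DE = 10.5 kN, N_CD = 41.1 kN, N_BC = 69.6 kN, N_AB = 33.9 kN.
A_BC = 676 mm².
A_CD = 500.2 mm².
A_DE = 288.2 mm².
δ_AB = 33900·718/(142·108000) = 1.587 mm
δ_BC = 69600·883/(676·108000) = 0.8418 mm
δ_CD = 41100·892/(500.2·108000) = 0.6786 mm
δ_DE = 10500·212/(288.2·108000) = 0.07152 mm
δ = Σδ_i = 3.179 mm.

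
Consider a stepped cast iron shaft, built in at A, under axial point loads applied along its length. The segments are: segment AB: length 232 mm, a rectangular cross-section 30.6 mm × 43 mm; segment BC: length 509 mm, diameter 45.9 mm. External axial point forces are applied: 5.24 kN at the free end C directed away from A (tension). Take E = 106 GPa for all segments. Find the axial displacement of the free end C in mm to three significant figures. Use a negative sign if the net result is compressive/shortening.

0.0239 mm

Internal axial forces (sectioning from the free end, tension +): N_BC = 5.24 kN, N_AB = 5.24 kN.
A_AB = 1316 mm².
A_BC = 1655 mm².
δ_AB = 5240·232/(1316·106000) = 0.008716 mm
δ_BC = 5240·509/(1655·106000) = 0.01521 mm
δ = Σδ_i = 0.02392 mm.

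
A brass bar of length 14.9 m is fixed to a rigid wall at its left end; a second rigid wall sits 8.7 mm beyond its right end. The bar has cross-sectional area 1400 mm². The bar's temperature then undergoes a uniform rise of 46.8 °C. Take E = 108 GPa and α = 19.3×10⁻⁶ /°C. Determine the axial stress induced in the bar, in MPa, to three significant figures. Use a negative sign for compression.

Free thermal expansion αLΔT = 19.3e-6 · 14900 · 46.8 = 13.46 mm.
The walls engage after the gap closes; constrained expansion = 13.46 − 8.7 = 4.758 mm.
The walls impose strain ε = −(4.758)/14900 = -3.1935e-04; σ = Eε = 108000 · -3.1935e-04 = -34.49 MPa.

-34.5 MPa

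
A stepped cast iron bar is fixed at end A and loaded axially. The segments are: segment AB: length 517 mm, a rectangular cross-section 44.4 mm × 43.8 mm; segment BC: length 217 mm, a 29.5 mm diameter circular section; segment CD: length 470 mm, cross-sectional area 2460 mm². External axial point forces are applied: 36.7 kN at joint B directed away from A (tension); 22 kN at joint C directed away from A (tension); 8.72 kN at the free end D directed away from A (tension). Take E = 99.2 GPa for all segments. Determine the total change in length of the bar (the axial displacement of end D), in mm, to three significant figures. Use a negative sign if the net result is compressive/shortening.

0.296 mm

Internal axial forces (sectioning from the free end, tension +): N_CD = 8.72 kN, N_BC = 30.72 kN, N_AB = 67.42 kN.
A_AB = 1945 mm².
A_BC = 683.5 mm².
δ_AB = 67420·517/(1945·99200) = 0.1807 mm
δ_BC = 30720·217/(683.5·99200) = 0.09832 mm
δ_CD = 8720·470/(2460·99200) = 0.01679 mm
δ = Σδ_i = 0.2958 mm.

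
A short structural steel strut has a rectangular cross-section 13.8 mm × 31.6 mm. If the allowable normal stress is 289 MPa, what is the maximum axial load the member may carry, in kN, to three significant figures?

126 kN

A = 436.1 mm².
P_max = σ_allow · A = 289 · 436.1 = 126000 N = 126 kN.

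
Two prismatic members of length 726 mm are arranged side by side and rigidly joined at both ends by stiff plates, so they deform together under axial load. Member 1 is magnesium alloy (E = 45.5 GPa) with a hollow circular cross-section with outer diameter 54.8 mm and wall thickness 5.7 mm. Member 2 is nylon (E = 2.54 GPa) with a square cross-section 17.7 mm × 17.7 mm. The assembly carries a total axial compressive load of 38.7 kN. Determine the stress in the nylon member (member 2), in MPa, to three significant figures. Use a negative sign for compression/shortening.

A_1 = 879.2 mm².
A_2 = 313.3 mm².
Equal strain + equilibrium ⇒ each member carries load in proportion to AE: A₁E₁ = 40010000 N, A₂E₂ = 795800 N, ΣAE = 40800000 N.
σ₂ = P·E₂/ΣAE = -38700·2540/40800000 = -2.409 MPa.

-2.41 MPa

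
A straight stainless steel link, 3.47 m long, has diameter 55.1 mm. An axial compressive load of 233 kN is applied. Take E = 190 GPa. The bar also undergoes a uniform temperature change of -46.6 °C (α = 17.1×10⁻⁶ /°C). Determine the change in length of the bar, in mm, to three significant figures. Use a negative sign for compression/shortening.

-4.55 mm

A = 2384 mm².
δ_mech = NL/(AE) = -233000·3470/(2384·190000) = -1.785 mm.
δ_thermal = αLΔT = 17.1e-6·3470·-46.6 = -2.765 mm.
δ = δ_mech + δ_thermal = -4.55 mm.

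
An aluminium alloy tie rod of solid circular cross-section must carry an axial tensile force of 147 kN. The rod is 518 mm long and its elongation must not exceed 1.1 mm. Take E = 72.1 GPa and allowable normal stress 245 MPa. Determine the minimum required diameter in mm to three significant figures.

Required area A ≥ P/σ_allow = 147000/245 = 600 mm².
For a solid circular section, d ≥ √(4A/π) = 27.64 mm.
Elongation limit: A ≥ PL/(Eδ_allow) = 147000·518/(72100·1.1) = 960.1 mm² ⇒ d ≥ 34.96 mm.
The elongation limit governs.

35.0 mm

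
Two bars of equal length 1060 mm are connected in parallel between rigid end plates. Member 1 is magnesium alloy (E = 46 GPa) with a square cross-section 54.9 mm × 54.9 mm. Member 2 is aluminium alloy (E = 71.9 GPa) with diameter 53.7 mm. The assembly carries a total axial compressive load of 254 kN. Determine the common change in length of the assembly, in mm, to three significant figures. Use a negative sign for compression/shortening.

-0.893 mm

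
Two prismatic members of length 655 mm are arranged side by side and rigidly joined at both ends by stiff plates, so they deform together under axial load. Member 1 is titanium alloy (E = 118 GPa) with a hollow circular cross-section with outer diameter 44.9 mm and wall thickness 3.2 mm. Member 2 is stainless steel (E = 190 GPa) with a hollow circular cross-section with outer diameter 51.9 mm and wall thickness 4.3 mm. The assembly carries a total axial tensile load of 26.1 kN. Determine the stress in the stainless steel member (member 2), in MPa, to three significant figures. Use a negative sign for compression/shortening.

28.9 MPa

A_1 = 419.2 mm².
A_2 = 643 mm².
Equal strain + equilibrium ⇒ each member carries load in proportion to AE: A₁E₁ = 49470000 N, A₂E₂ = 122200000 N, ΣAE = 171600000 N.
σ₂ = P·E₂/ΣAE = 26100·190000/171600000 = 28.89 MPa.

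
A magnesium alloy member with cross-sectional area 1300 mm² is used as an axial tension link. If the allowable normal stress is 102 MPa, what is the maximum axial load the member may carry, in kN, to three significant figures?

133 kN

P_max = σ_allow · A = 102 · 1300 = 132600 N = 132.6 kN.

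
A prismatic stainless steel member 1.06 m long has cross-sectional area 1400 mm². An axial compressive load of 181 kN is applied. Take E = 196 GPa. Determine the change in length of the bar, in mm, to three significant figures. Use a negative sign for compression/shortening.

-0.699 mm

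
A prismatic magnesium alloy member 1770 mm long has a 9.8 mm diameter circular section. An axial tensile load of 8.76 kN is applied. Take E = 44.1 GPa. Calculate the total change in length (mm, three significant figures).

A = 75.43 mm².
δ_mech = NL/(AE) = 8760·1770/(75.43·44100) = 4.661 mm.

4.66 mm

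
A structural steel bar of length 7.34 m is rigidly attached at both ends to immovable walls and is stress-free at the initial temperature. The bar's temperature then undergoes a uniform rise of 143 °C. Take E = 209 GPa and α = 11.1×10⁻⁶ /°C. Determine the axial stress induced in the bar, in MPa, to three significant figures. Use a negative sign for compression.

Free thermal expansion αLΔT = 11.1e-6 · 7340 · 143 = 11.65 mm.
The walls impose strain ε = −(11.65)/7340 = -1.5873e-03; σ = Eε = 209000 · -1.5873e-03 = -331.7 MPa.

-332 MPa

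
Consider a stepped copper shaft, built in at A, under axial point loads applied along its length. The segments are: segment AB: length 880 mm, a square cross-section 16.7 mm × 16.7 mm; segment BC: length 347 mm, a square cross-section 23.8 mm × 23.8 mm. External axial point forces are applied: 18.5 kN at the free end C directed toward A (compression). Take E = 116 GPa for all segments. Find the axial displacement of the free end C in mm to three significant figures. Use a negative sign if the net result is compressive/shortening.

-0.601 mm

Internal axial forces (sectioning from the free end, tension +): N_BC = -18.5 kN, N_AB = -18.5 kN.
A_AB = 278.9 mm².
A_BC = 566.4 mm².
δ_AB = -18500·880/(278.9·116000) = -0.5032 mm
δ_BC = -18500·347/(566.4·116000) = -0.0977 mm
δ = Σδ_i = -0.6009 mm.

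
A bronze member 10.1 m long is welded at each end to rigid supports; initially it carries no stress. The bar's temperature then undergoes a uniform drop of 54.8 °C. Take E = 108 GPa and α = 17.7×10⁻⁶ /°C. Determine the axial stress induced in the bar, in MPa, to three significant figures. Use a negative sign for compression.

105 MPa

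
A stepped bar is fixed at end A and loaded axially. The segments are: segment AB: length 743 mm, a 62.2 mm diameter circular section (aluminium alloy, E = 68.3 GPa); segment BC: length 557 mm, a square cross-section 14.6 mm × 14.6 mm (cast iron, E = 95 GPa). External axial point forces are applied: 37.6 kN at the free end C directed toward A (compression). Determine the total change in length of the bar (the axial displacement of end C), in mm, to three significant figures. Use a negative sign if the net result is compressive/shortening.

-1.17 mm

Internal axial forces (sectioning from the free end, tension +): N_BC = -37.6 kN, N_AB = -37.6 kN.
A_AB = 3039 mm².
A_BC = 213.2 mm².
δ_AB = -37600·743/(3039·68300) = -0.1346 mm
δ_BC = -37600·557/(213.2·95000) = -1.034 mm
δ = Σδ_i = -1.169 mm.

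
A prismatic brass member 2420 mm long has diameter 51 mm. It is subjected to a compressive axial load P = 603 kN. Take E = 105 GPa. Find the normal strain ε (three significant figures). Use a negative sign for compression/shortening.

-0.00281

A = 2043 mm².
σ = N/A = -295.2 MPa; ε = σ/E = -295.2/105000 = -2.811e-03.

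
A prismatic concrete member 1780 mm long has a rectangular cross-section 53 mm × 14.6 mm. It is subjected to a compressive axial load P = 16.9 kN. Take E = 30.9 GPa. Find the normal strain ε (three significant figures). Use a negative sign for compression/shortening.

-7.07e-04

A = 773.8 mm².
σ = N/A = -21.84 MPa; ε = σ/E = -21.84/30900 = -7.068e-04.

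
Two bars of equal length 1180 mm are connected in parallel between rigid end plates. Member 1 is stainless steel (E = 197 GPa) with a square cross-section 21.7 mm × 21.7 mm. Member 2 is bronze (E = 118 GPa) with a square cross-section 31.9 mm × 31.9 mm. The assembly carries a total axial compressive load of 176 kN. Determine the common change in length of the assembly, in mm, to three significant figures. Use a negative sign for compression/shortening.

A_1 = 470.9 mm².
A_2 = 1018 mm².
Equal strain + equilibrium ⇒ each member carries load in proportion to AE: A₁E₁ = 92770000 N, A₂E₂ = 120100000 N, ΣAE = 212800000 N.
δ = PL/ΣAE = -176000·1180/212800000 = -0.9757 mm.

-0.976 mm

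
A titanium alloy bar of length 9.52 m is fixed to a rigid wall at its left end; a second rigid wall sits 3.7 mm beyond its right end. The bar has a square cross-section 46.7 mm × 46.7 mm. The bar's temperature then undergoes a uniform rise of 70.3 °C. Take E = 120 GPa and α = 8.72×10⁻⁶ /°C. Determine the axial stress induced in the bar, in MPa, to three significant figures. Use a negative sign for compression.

-26.9 MPa

Free thermal expansion αLΔT = 8.72e-6 · 9520 · 70.3 = 5.836 mm.
The walls engage after the gap closes; constrained expansion = 5.836 − 3.7 = 2.136 mm.
The walls impose strain ε = −(2.136)/9520 = -2.2436e-04; σ = Eε = 120000 · -2.2436e-04 = -26.92 MPa.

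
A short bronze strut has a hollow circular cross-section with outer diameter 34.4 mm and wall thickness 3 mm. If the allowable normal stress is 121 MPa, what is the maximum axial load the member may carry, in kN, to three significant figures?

A = 295.9 mm².
P_max = σ_allow · A = 121 · 295.9 = 35810 N = 35.81 kN.

35.8 kN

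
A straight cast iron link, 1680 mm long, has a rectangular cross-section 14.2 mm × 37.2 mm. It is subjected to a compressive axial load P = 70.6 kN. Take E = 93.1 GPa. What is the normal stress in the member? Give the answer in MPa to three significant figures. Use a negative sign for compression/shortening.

-134 MPa

A = 528.2 mm².
σ = N/A = -70600/528.2 = -133.7 MPa.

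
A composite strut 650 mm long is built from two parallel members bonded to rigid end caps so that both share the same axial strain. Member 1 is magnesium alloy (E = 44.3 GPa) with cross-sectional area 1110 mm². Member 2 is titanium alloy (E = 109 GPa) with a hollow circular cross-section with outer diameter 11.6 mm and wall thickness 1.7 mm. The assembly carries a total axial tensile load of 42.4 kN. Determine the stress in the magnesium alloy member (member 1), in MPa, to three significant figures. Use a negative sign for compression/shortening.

34.2 MPa

A_2 = 52.87 mm².
Equal strain + equilibrium ⇒ each member carries load in proportion to AE: A₁E₁ = 49170000 N, A₂E₂ = 5763000 N, ΣAE = 54940000 N.
σ₁ = P·E₁/ΣAE = 42400·44300/54940000 = 34.19 MPa.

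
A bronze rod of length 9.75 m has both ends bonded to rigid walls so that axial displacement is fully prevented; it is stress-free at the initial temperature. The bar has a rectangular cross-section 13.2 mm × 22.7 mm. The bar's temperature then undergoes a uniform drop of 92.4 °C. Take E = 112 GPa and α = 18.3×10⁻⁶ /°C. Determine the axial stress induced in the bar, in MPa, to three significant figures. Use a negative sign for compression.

Free thermal expansion αLΔT = 18.3e-6 · 9750 · -92.4 = -16.49 mm.
The walls impose strain ε = −(-16.49)/9750 = 1.6909e-03; σ = Eε = 112000 · 1.6909e-03 = 189.4 MPa.

189 MPa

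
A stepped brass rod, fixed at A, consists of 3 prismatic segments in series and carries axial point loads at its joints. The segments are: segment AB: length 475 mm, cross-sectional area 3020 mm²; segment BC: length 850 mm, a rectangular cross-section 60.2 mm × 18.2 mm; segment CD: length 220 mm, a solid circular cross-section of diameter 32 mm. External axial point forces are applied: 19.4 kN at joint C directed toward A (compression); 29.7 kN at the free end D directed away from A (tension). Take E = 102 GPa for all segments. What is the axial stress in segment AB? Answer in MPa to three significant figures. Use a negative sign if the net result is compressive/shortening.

3.41 MPa

Internal axial forces (sectioning from the free end, tension +): N_CD = 29.7 kN, N_BC = 10.3 kN, N_AB = 10.3 kN.
σ_AB = N_AB/A_AB = 10300/3020 = 3.411 MPa.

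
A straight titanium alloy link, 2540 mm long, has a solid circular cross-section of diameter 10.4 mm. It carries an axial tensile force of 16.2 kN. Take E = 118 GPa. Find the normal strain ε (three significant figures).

0.00162

A = 84.95 mm².
σ = N/A = 190.7 MPa; ε = σ/E = 190.7/118000 = 1.616e-03.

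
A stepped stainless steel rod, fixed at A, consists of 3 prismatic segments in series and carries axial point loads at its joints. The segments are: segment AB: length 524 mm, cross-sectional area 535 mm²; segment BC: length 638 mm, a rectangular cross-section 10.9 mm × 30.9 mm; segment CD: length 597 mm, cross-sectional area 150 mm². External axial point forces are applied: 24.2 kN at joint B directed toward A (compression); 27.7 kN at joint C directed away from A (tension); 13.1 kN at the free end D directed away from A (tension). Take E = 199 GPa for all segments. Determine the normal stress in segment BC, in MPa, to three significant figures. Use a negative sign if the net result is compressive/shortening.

Internal axial forces (sectioning from the free end, tension +): N_CD = 13.1 kN, N_BC = 40.8 kN, N_AB = 16.6 kN.
A_BC = 336.8 mm².
σ_BC = N_BC/A_BC = 40800/336.8 = 121.1 MPa.

121 MPa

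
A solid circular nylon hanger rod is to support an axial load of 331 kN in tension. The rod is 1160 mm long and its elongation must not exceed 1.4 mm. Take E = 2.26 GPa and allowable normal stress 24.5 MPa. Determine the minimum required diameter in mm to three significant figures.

393 mm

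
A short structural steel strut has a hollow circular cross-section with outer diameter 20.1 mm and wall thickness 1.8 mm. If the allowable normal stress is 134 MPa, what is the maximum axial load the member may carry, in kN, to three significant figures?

13.9 kN

A = 103.5 mm².
P_max = σ_allow · A = 134 · 103.5 = 13870 N = 13.87 kN.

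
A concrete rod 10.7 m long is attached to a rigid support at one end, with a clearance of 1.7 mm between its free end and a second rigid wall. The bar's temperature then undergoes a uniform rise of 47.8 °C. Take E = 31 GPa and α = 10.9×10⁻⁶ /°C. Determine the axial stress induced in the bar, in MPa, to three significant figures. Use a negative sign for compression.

Free thermal expansion αLΔT = 10.9e-6 · 10700 · 47.8 = 5.575 mm.
The walls engage after the gap closes; constrained expansion = 5.575 − 1.7 = 3.875 mm.
The walls impose strain ε = −(3.875)/10700 = -3.6214e-04; σ = Eε = 31000 · -3.6214e-04 = -11.23 MPa.

-11.2 MPa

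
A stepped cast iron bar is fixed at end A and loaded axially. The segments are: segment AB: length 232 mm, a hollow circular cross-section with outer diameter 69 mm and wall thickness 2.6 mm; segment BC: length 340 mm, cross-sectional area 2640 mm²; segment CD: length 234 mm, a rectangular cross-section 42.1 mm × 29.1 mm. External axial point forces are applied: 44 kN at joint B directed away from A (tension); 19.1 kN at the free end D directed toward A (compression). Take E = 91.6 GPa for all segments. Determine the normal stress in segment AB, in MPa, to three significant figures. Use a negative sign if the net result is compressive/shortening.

45.9 MPa

Internal axial forces (sectioning from the free end, tension +): N_CD = -19.1 kN, N_BC = -19.1 kN, N_AB = 24.9 kN.
A_AB = 542.4 mm².
σ_AB = N_AB/A_AB = 24900/542.4 = 45.91 MPa.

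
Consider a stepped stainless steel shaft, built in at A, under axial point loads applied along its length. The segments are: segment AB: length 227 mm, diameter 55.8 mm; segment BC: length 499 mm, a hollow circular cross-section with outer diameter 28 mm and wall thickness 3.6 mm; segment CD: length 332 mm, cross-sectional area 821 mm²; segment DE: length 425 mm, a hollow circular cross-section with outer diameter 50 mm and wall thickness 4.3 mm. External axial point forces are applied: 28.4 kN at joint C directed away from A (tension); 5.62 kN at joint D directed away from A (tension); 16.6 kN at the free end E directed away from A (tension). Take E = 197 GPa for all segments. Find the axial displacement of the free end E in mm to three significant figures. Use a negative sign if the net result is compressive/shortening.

0.592 mm

Internal axial forces (sectioning from the free end, tension +): N_DE = 16.6 kN, N_CD = 22.22 kN, N_BC = 50.62 kN, N_AB = 50.62 kN.
A_AB = 2445 mm².
A_BC = 276 mm².
A_DE = 617.4 mm².
δ_AB = 50620·227/(2445·197000) = 0.02385 mm
δ_BC = 50620·499/(276·197000) = 0.4646 mm
δ_CD = 22220·332/(821·197000) = 0.04561 mm
δ_DE = 16600·425/(617.4·197000) = 0.05801 mm
δ = Σδ_i = 0.5921 mm.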